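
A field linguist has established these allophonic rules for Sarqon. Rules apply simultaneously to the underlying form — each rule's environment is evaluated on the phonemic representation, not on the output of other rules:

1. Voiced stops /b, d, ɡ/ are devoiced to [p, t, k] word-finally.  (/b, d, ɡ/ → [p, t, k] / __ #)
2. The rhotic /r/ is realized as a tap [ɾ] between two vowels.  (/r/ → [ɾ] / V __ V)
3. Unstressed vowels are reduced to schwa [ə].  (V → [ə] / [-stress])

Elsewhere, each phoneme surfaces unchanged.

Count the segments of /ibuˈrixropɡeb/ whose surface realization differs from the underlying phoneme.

6

Segments that undergo a rule: /i/ → [ə] (rule 3); /u/ → [ə] (rule 3); /r/ → [ɾ] (rule 2); /o/ → [ə] (rule 3); /e/ → [ə] (rule 3); /b/ → [p] (rule 1).
All other segments surface unchanged.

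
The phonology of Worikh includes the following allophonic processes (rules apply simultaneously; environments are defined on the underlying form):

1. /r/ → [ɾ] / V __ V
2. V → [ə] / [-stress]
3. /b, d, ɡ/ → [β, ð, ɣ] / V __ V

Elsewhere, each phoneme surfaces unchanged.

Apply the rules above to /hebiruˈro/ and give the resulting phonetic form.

/h/ (word-initial): no rule targets it → [h].
Rule 2 applies to /e/ (between /h/ and /b/: in an unstressed syllable) → [ə].
/b/ — between /e/ and /i/, between two vowels — surfaces as [β] (rule 3).
Rule 2 applies to /i/ (between /b/ and /r/: in an unstressed syllable) → [ə].
/r/ meets the environment for rule 1 (between two vowels) → [ɾ].
/u/ (between /r/ and /r/): in an unstressed syllable, so rule 2 applies → [ə].
/r/ meets the environment for rule 1 (between two vowels) → [ɾ].
/o/ (word-final) is in the target of rule 2 but the environment (in an unstressed syllable) is not met → [o].

[həβəɾəˈɾo]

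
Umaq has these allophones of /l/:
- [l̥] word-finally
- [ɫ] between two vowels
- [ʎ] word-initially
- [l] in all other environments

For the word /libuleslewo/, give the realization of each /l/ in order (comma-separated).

[ʎ], [ɫ], [l]

Occurrence 1 (position 1): word-initially → [ʎ].
Occurrence 2 (position 5): between two vowels → [ɫ].
Occurrence 3 (position 8): no conditioning environment matches → elsewhere allophone [l].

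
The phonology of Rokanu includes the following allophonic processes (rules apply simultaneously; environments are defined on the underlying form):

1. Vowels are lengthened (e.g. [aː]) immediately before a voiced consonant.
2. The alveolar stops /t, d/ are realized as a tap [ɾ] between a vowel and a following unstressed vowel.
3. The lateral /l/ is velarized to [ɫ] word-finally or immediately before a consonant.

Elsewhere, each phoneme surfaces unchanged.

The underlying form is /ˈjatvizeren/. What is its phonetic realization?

/j/ stays [j].
/a/ (between /j/ and /t/) is in the target of rule 1 but the environment (before a voiced consonant) is not met → [a].
/t/ (between /a/ and /v/) fails the environment for rule 2, so it stays [t].
/v/ (between /t/ and /i/): no rule targets it → [v].
Rule 1 applies to /i/ (between /v/ and /z/: before a voiced consonant) → [iː].
/z/ stays [z].
/e/ — between /z/ and /r/, before a voiced consonant — surfaces as [eː] (rule 1).
/r/ (between /e/ and /e/) is unaffected → [r].
/e/ — between /r/ and /n/, before a voiced consonant — surfaces as [eː] (rule 1).
/n/ — not in any rule's target class → [n].

[ˈjatviːzeːreːn]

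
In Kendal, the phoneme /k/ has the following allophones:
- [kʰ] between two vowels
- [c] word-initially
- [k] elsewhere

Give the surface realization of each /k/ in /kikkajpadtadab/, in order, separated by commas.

[c], [k], [k]

Occurrence 1 (position 1): word-initially → [c].
Occurrence 2 (position 3): no conditioning environment matches → elsewhere allophone [k].
Occurrence 3 (position 4): no conditioning environment matches → elsewhere allophone [k].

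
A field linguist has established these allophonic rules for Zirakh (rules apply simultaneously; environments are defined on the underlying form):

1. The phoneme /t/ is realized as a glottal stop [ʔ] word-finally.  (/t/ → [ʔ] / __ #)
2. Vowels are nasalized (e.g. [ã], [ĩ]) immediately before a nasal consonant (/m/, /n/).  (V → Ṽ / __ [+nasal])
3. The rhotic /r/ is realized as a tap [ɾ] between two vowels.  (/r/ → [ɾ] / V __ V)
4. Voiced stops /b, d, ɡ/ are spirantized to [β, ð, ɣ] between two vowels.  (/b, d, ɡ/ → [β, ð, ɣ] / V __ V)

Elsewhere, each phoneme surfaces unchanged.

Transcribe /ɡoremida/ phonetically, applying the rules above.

[ɡoɾẽmiða]

/ɡ/ (word-initial) fails the environment for rule 4, so it stays [ɡ].
/o/ (between /ɡ/ and /r/) is in the target of rule 2 but the environment (before a nasal consonant) is not met → [o].
Rule 3 applies to /r/ (between /o/ and /e/: between two vowels) → [ɾ].
Rule 2 applies to /e/ (between /r/ and /m/: before a nasal consonant) → [ẽ].
/m/ (between /e/ and /i/) is unaffected → [m].
/i/ (between /m/ and /d/): rule 2 targets it, but not before a nasal consonant → unchanged [i].
Rule 4 applies to /d/ (between /i/ and /a/: between two vowels) → [ð].
/a/ — word-final; rule 2 does not apply here → [a].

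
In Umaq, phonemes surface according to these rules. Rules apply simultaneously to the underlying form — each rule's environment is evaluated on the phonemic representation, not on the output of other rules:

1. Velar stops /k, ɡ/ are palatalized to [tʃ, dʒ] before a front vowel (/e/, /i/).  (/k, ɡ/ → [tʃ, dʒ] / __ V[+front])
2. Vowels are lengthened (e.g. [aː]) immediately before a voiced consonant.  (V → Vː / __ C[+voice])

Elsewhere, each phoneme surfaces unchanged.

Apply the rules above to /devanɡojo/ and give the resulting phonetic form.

[deːvaːnɡoːjo]

/d/ — not in any rule's target class → [d].
/e/ meets the environment for rule 2 (before a voiced consonant) → [eː].
/v/ stays [v].
/a/ (between /v/ and /n/) occurs before a voiced consonant → [aː] by rule 2.
/n/ (between /a/ and /ɡ/) is unaffected → [n].
/ɡ/ (between /n/ and /o/) is in the target of rule 1 but the environment (before a front vowel) is not met → [ɡ].
/o/ meets the environment for rule 2 (before a voiced consonant) → [oː].
/j/ (between /o/ and /o/): no rule targets it → [j].
/o/ (word-final): rule 2 targets it, but not before a voiced consonant → unchanged [o].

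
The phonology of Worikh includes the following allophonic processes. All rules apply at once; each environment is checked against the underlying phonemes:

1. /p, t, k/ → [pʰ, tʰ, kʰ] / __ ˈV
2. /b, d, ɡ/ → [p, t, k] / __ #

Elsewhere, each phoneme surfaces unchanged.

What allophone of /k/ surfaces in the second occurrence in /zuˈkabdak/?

[k]

/k/ (word-final): rule 1 targets it, but not immediately before a stressed vowel → unchanged [k].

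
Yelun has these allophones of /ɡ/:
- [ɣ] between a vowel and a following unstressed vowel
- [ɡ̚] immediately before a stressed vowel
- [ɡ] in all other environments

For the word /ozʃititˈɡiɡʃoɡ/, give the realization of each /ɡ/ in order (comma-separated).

Occurrence 1 (position 8): immediately before a stressed vowel → [ɡ̚].
Occurrence 2 (position 10): no conditioning environment matches → elsewhere allophone [ɡ].
Occurrence 3 (position 13): no conditioning environment matches → elsewhere allophone [ɡ].

[ɡ̚], [ɡ], [ɡ]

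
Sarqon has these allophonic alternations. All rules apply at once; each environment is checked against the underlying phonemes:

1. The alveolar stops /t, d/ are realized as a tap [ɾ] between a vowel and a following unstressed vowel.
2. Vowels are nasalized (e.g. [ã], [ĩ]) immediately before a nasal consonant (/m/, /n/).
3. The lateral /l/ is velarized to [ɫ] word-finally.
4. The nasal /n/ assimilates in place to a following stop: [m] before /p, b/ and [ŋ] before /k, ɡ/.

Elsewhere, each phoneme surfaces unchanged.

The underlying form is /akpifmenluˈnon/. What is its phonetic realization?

/a/ — word-initial; rule 2 does not apply here → [a].
/k/ stays [k].
/p/ stays [p].
/i/ — between /p/ and /f/; rule 2 does not apply here → [i].
/f/ stays [f].
/m/ — not in any rule's target class → [m].
/e/ (between /m/ and /n/): before a nasal consonant, so rule 2 applies → [ẽ].
/n/ — between /e/ and /l/; rule 4 does not apply here → [n].
/l/ (between /n/ and /u/) is in the target of rule 3 but the environment (word-finally) is not met → [l].
/u/ (between /l/ and /n/) occurs before a nasal consonant → [ũ] by rule 2.
/n/ (between /u/ and /o/): rule 4 targets it, but not before a labial or velar stop → unchanged [n].
/o/ — between /n/ and /n/, before a nasal consonant — surfaces as [õ] (rule 2).
/n/ (word-final): rule 4 targets it, but not before a labial or velar stop → unchanged [n].

[akpifmẽnlũˈnõn]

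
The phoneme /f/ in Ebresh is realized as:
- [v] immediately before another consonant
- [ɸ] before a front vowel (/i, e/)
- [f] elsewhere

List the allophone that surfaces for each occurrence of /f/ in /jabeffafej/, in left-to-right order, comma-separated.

[v], [f], [ɸ]

Occurrence 1 (position 5): immediately before another consonant → [v].
Occurrence 2 (position 6): no conditioning environment matches → elsewhere allophone [f].
Occurrence 3 (position 8): before a front vowel (/i, e/) → [ɸ].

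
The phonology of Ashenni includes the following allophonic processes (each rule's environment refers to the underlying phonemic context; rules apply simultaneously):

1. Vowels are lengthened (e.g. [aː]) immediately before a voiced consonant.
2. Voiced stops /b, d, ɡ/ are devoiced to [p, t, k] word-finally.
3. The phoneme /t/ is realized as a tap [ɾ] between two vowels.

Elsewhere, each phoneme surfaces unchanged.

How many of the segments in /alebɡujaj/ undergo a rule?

4

Segments that undergo a rule: /a/ → [aː] (rule 1); /e/ → [eː] (rule 1); /u/ → [uː] (rule 1); /a/ → [aː] (rule 1).
All other segments surface unchanged.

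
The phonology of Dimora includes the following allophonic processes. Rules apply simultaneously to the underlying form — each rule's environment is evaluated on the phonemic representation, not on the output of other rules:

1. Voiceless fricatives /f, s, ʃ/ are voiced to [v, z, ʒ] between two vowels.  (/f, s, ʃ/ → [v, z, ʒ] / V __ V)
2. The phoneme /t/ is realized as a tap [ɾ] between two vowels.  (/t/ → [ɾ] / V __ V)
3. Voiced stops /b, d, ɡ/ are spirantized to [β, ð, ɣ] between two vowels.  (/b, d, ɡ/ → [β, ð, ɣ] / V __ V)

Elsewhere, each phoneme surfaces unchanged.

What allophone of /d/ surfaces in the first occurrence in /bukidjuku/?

[d]

/d/ (between /i/ and /j/) fails the environment for rule 3, so it stays [d].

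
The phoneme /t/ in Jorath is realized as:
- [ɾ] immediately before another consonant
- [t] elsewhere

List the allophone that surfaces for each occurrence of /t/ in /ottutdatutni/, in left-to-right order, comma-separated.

Occurrence 1 (position 2): immediately before another consonant → [ɾ].
Occurrence 2 (position 3): no conditioning environment matches → elsewhere allophone [t].
Occurrence 3 (position 5): immediately before another consonant → [ɾ].
Occurrence 4 (position 8): no conditioning environment matches → elsewhere allophone [t].
Occurrence 5 (position 10): immediately before another consonant → [ɾ].

[ɾ], [t], [ɾ], [t], [ɾ]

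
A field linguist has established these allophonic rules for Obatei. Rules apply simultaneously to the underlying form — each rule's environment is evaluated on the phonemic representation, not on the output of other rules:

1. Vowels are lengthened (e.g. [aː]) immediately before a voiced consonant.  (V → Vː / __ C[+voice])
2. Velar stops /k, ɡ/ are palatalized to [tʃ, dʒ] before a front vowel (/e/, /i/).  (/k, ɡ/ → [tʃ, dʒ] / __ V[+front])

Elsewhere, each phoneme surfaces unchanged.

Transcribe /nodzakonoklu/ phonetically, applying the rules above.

/n/ — not in any rule's target class → [n].
Rule 1 applies to /o/ (between /n/ and /d/: before a voiced consonant) → [oː].
/d/ — not in any rule's target class → [d].
/z/ (between /d/ and /a/) is unaffected → [z].
/a/ (between /z/ and /k/): rule 1 targets it, but not before a voiced consonant → unchanged [a].
/k/ — between /a/ and /o/; rule 2 does not apply here → [k].
Rule 1 applies to /o/ (between /k/ and /n/: before a voiced consonant) → [oː].
/n/ stays [n].
/o/ (between /n/ and /k/) fails the environment for rule 1, so it stays [o].
/k/ (between /o/ and /l/): rule 2 targets it, but not before a front vowel → unchanged [k].
/l/ (between /k/ and /u/) is unaffected → [l].
/u/ (word-final) is in the target of rule 1 but the environment (before a voiced consonant) is not met → [u].

[noːdzakoːnoklu]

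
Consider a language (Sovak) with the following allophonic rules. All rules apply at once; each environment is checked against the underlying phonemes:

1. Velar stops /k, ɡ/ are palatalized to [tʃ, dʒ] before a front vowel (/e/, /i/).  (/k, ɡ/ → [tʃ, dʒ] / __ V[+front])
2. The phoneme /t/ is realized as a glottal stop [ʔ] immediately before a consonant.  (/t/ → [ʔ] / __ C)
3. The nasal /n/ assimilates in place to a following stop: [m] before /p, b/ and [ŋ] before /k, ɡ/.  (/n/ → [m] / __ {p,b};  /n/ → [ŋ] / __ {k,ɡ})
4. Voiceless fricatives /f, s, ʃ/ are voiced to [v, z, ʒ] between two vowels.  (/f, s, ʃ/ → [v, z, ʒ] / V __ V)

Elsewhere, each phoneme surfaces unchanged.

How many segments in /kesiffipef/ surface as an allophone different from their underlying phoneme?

2

Segments that undergo a rule: /k/ → [tʃ] (rule 1); /s/ → [z] (rule 4).
All other segments surface unchanged.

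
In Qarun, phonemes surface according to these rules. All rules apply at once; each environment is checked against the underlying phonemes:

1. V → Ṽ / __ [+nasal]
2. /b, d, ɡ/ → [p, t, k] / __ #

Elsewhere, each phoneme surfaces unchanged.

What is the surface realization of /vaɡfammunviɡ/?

/a/ (between /v/ and /ɡ/): rule 1 targets it, but not before a nasal consonant → unchanged [a].
/ɡ/ (between /a/ and /f/) fails the environment for rule 2, so it stays [ɡ].
Rule 1 applies to /a/ (between /f/ and /m/: before a nasal consonant) → [ã].
/u/ (between /m/ and /n/) occurs before a nasal consonant → [ũ] by rule 1.
/i/ — between /v/ and /ɡ/; rule 1 does not apply here → [i].
/ɡ/ meets the environment for rule 2 (word-finally) → [k].

[vaɡfãmmũnvik]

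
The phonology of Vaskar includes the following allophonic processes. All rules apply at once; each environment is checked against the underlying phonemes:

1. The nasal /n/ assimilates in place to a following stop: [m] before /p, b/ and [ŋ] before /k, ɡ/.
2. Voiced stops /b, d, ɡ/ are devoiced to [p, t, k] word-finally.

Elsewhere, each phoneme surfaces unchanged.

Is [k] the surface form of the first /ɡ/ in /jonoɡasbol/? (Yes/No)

No

/ɡ/ (between /o/ and /a/): rule 2 targets it, but not word-finally → unchanged [ɡ].
The actual realization is [ɡ], not [k].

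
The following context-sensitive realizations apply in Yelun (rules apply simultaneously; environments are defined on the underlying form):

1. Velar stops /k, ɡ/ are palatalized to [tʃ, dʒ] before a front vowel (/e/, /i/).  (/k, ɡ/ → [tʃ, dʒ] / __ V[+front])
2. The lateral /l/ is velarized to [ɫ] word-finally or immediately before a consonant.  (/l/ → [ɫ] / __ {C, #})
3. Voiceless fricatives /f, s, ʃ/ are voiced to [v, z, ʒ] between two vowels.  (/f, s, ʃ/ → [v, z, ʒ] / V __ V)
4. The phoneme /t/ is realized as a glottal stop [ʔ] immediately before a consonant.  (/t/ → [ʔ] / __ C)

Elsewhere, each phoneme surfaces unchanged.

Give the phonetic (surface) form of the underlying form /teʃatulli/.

[teʒatuɫli]

/t/ (word-initial) is in the target of rule 4 but the environment (immediately before a consonant) is not met → [t].
/e/ — not in any rule's target class → [e].
/ʃ/ meets the environment for rule 3 (between two vowels) → [ʒ].
/a/ (between /ʃ/ and /t/) is unaffected → [a].
/t/ (between /a/ and /u/): rule 4 targets it, but not immediately before a consonant → unchanged [t].
/u/ stays [u].
/l/ — between /u/ and /l/, word-finally or immediately before a consonant — surfaces as [ɫ] (rule 2).
/l/ — between /l/ and /i/; rule 2 does not apply here → [l].
/i/ — not in any rule's target class → [i].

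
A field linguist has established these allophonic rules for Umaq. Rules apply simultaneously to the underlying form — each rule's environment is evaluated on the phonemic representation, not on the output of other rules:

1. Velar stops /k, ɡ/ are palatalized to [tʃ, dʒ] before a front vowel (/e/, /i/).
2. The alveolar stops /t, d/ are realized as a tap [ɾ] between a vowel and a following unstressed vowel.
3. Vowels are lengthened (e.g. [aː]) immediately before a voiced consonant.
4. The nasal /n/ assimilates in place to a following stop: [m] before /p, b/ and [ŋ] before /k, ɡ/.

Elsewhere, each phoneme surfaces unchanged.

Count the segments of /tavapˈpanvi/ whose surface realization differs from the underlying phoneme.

2

Segments that undergo a rule: /a/ → [aː] (rule 3); /a/ → [aː] (rule 3).
All other segments surface unchanged.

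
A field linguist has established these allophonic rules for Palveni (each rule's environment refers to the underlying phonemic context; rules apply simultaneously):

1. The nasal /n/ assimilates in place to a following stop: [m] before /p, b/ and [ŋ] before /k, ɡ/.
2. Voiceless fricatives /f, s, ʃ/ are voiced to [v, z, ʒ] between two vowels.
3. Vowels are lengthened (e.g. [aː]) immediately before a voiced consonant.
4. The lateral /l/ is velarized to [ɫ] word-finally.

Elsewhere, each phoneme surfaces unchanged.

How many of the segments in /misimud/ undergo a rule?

Segments that undergo a rule: /s/ → [z] (rule 2); /i/ → [iː] (rule 3); /u/ → [uː] (rule 3).
All other segments surface unchanged.

3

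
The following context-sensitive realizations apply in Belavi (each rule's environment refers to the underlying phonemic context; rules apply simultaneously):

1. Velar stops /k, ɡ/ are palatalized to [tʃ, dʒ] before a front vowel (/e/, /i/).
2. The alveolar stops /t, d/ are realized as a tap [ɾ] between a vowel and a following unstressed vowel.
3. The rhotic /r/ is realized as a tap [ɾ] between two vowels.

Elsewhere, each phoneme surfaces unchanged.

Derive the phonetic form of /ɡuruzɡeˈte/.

[ɡuɾuzdʒeˈte]

/ɡ/ — word-initial; rule 1 does not apply here → [ɡ].
/u/ stays [u].
/r/ meets the environment for rule 3 (between two vowels) → [ɾ].
/u/ stays [u].
/z/ (between /u/ and /ɡ/) is unaffected → [z].
/ɡ/ (between /z/ and /e/): before a front vowel, so rule 1 applies → [dʒ].
/e/ — not in any rule's target class → [e].
/t/ (between /e/ and /e/): rule 2 targets it, but not between a vowel and a following unstressed vowel → unchanged [t].
/e/ stays [e].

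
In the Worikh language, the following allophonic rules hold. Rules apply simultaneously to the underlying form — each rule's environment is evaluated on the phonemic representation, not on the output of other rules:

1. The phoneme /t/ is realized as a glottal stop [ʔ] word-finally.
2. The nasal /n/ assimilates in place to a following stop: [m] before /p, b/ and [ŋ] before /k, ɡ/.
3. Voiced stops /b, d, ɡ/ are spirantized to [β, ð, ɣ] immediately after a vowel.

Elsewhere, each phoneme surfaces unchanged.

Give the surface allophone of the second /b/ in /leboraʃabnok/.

Rule 3 applies to /b/ (between /a/ and /n/: immediately after a vowel) → [β].

[β]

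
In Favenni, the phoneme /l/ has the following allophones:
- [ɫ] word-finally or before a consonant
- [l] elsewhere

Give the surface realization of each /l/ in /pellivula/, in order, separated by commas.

Occurrence 1 (position 3): word-finally or before a consonant → [ɫ].
Occurrence 2 (position 4): no conditioning environment matches → elsewhere allophone [l].
Occurrence 3 (position 8): no conditioning environment matches → elsewhere allophone [l].

[ɫ], [l], [l]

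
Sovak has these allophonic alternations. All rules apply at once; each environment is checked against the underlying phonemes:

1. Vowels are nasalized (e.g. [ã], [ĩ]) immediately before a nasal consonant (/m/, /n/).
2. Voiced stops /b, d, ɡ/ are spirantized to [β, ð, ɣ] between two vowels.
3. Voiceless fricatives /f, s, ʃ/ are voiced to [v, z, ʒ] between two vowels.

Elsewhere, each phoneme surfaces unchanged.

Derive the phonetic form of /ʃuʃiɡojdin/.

[ʃuʒiɣojdĩn]

/ʃ/ (word-initial) is in the target of rule 3 but the environment (between two vowels) is not met → [ʃ].
/u/ (between /ʃ/ and /ʃ/) is in the target of rule 1 but the environment (before a nasal consonant) is not met → [u].
/ʃ/ (between /u/ and /i/) occurs between two vowels → [ʒ] by rule 3.
/i/ (between /ʃ/ and /ɡ/): rule 1 targets it, but not before a nasal consonant → unchanged [i].
/ɡ/ (between /i/ and /o/): between two vowels, so rule 2 applies → [ɣ].
/o/ (between /ɡ/ and /j/) fails the environment for rule 1, so it stays [o].
/j/ — not in any rule's target class → [j].
/d/ — between /j/ and /i/; rule 2 does not apply here → [d].
/i/ meets the environment for rule 1 (before a nasal consonant) → [ĩ].
/n/ — not in any rule's target class → [n].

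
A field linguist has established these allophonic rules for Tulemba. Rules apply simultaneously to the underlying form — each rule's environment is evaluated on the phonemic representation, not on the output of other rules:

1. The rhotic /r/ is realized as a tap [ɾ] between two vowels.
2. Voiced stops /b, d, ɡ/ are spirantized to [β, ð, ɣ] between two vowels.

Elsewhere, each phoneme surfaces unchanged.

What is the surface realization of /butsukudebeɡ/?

[butsukuðeβeɡ]

/b/ (word-initial) is in the target of rule 2 but the environment (between two vowels) is not met → [b].
/u/ (between /b/ and /t/) is unaffected → [u].
/t/ (between /u/ and /s/): no rule targets it → [t].
/s/ (between /t/ and /u/): no rule targets it → [s].
/u/ (between /s/ and /k/) is unaffected → [u].
/k/ stays [k].
/u/ — not in any rule's target class → [u].
/d/ (between /u/ and /e/) occurs between two vowels → [ð] by rule 2.
/e/ stays [e].
/b/ (between /e/ and /e/): between two vowels, so rule 2 applies → [β].
/e/ (between /b/ and /ɡ/) is unaffected → [e].
/ɡ/ (word-final) is in the target of rule 2 but the environment (between two vowels) is not met → [ɡ].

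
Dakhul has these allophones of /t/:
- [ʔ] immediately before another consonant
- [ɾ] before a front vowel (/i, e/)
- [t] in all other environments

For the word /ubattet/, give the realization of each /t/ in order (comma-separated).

Occurrence 1 (position 4): immediately before another consonant → [ʔ].
Occurrence 2 (position 5): before a front vowel (/i, e/) → [ɾ].
Occurrence 3 (position 7): no conditioning environment matches → elsewhere allophone [t].

[ʔ], [ɾ], [t]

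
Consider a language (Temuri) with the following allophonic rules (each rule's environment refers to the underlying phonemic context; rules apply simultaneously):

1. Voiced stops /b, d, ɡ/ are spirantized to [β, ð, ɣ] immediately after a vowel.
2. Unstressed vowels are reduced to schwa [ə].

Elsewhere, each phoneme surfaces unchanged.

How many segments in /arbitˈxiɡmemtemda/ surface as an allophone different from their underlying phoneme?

Segments that undergo a rule: /a/ → [ə] (rule 2); /i/ → [ə] (rule 2); /ɡ/ → [ɣ] (rule 1); /e/ → [ə] (rule 2); /e/ → [ə] (rule 2); /a/ → [ə] (rule 2).
All other segments surface unchanged.

6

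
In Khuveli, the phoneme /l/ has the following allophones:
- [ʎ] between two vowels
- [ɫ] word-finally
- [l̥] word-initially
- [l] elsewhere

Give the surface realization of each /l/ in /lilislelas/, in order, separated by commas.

[l̥], [ʎ], [l], [ʎ]

Occurrence 1 (position 1): word-initially → [l̥].
Occurrence 2 (position 3): between two vowels → [ʎ].
Occurrence 3 (position 6): no conditioning environment matches → elsewhere allophone [l].
Occurrence 4 (position 8): between two vowels → [ʎ].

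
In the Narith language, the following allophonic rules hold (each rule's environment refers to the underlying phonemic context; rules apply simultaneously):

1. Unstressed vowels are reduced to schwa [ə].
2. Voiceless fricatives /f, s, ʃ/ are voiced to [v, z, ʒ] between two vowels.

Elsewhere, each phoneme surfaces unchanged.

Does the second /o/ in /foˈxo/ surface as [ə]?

No

/o/ — word-final; rule 1 does not apply here → [o].
The actual realization is [o], not [ə].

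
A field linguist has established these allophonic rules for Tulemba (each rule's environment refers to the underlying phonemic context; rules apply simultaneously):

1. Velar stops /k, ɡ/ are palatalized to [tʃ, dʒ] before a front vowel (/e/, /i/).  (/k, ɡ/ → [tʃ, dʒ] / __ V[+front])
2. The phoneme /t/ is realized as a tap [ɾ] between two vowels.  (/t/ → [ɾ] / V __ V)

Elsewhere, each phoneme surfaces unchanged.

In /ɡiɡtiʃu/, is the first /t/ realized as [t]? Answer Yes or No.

/t/ (between /ɡ/ and /i/) is in the target of rule 2 but the environment (between two vowels) is not met → [t].
The actual realization is [t], which matches [t].

Yes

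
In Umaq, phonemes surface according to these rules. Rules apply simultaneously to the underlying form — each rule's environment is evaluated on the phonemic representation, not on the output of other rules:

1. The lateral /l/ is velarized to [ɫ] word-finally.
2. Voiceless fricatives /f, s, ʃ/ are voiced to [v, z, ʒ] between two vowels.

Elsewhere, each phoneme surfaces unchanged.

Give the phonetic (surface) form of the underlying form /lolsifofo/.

[lolsivovo]

/l/ (word-initial): rule 1 targets it, but not word-finally → unchanged [l].
/o/ (between /l/ and /l/) is unaffected → [o].
/l/ — between /o/ and /s/; rule 1 does not apply here → [l].
/s/ (between /l/ and /i/): rule 2 targets it, but not between two vowels → unchanged [s].
/i/ — not in any rule's target class → [i].
Rule 2 applies to /f/ (between /i/ and /o/: between two vowels) → [v].
/o/ — not in any rule's target class → [o].
Rule 2 applies to /f/ (between /o/ and /o/: between two vowels) → [v].
/o/ (word-final) is unaffected → [o].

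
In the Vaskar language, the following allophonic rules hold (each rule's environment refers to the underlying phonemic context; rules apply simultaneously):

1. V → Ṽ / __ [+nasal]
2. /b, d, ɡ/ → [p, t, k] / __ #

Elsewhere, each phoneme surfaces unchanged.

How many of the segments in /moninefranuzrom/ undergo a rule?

4

Segments that undergo a rule: /o/ → [õ] (rule 1); /i/ → [ĩ] (rule 1); /a/ → [ã] (rule 1); /o/ → [õ] (rule 1).
All other segments surface unchanged.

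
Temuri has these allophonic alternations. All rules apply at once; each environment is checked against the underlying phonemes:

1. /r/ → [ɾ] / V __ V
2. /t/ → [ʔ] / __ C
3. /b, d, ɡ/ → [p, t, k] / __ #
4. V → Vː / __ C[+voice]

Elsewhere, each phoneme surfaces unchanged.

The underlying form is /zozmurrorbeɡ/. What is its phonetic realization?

[zoːzmuːrroːrbeːk]

/z/ (word-initial): no rule targets it → [z].
/o/ (between /z/ and /z/): before a voiced consonant, so rule 4 applies → [oː].
/z/ (between /o/ and /m/): no rule targets it → [z].
/m/ stays [m].
Rule 4 applies to /u/ (between /m/ and /r/: before a voiced consonant) → [uː].
/r/ (between /u/ and /r/) fails the environment for rule 1, so it stays [r].
/r/ (between /r/ and /o/) fails the environment for rule 1, so it stays [r].
/o/ (between /r/ and /r/): before a voiced consonant, so rule 4 applies → [oː].
/r/ (between /o/ and /b/) is in the target of rule 1 but the environment (between two vowels) is not met → [r].
/b/ — between /r/ and /e/; rule 3 does not apply here → [b].
/e/ (between /b/ and /ɡ/): before a voiced consonant, so rule 4 applies → [eː].
/ɡ/ (word-final): word-finally, so rule 3 applies → [k].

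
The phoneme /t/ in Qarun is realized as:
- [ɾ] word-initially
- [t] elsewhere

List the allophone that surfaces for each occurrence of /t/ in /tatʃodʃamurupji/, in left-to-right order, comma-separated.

[ɾ], [t]

Occurrence 1 (position 1): word-initially → [ɾ].
Occurrence 2 (position 3): no conditioning environment matches → elsewhere allophone [t].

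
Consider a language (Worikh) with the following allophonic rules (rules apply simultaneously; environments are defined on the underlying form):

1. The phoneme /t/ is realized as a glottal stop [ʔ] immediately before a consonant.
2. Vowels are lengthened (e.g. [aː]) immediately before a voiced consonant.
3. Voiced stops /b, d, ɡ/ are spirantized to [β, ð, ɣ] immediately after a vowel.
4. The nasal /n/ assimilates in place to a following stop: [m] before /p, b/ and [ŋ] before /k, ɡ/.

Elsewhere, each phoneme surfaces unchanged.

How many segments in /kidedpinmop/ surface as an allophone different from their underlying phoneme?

Segments that undergo a rule: /i/ → [iː] (rule 2); /d/ → [ð] (rule 3); /e/ → [eː] (rule 2); /d/ → [ð] (rule 3); /i/ → [iː] (rule 2).
All other segments surface unchanged.

5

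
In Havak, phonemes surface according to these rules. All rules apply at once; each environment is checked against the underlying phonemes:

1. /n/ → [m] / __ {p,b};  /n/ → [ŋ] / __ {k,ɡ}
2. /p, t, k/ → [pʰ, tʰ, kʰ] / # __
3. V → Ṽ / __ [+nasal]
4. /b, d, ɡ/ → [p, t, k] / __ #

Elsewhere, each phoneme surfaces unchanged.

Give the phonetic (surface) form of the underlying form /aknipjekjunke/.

/a/ (word-initial) is in the target of rule 3 but the environment (before a nasal consonant) is not met → [a].
/k/ — between /a/ and /n/; rule 2 does not apply here → [k].
/n/ (between /k/ and /i/): rule 1 targets it, but not before a labial or velar stop → unchanged [n].
/i/ (between /n/ and /p/) is in the target of rule 3 but the environment (before a nasal consonant) is not met → [i].
/p/ (between /i/ and /j/) fails the environment for rule 2, so it stays [p].
/j/ — not in any rule's target class → [j].
/e/ (between /j/ and /k/) fails the environment for rule 3, so it stays [e].
/k/ — between /e/ and /j/; rule 2 does not apply here → [k].
/j/ (between /k/ and /u/): no rule targets it → [j].
/u/ — between /j/ and /n/, before a nasal consonant — surfaces as [ũ] (rule 3).
/n/ — between /u/ and /k/, before a labial or velar stop — surfaces as [ŋ] (rule 1).
/k/ (between /n/ and /e/) fails the environment for rule 2, so it stays [k].
/e/ (word-final) fails the environment for rule 3, so it stays [e].

[aknipjekjũŋke]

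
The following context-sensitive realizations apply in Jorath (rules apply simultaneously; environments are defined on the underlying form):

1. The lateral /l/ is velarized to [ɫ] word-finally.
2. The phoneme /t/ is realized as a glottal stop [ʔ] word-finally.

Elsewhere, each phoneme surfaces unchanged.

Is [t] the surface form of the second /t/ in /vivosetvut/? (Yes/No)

No

/t/ — word-final, word-finally — surfaces as [ʔ] (rule 2).
The actual realization is [ʔ], not [t].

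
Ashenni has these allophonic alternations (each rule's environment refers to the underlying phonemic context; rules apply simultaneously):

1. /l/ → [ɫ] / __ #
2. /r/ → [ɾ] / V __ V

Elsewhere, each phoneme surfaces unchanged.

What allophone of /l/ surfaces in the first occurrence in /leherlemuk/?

/l/ (word-initial) fails the environment for rule 1, so it stays [l].

[l]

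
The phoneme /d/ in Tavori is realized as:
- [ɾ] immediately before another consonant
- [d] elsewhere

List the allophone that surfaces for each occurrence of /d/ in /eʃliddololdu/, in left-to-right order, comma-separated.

[ɾ], [d], [d]

Occurrence 1 (position 5): immediately before another consonant → [ɾ].
Occurrence 2 (position 6): no conditioning environment matches → elsewhere allophone [d].
Occurrence 3 (position 11): no conditioning environment matches → elsewhere allophone [d].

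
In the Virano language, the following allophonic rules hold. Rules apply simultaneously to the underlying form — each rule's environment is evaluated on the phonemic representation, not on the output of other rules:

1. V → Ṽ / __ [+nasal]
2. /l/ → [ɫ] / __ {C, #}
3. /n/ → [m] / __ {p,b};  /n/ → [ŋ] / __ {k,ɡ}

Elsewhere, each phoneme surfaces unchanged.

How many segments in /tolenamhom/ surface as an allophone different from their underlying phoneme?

Segments that undergo a rule: /e/ → [ẽ] (rule 1); /a/ → [ã] (rule 1); /o/ → [õ] (rule 1).
All other segments surface unchanged.

3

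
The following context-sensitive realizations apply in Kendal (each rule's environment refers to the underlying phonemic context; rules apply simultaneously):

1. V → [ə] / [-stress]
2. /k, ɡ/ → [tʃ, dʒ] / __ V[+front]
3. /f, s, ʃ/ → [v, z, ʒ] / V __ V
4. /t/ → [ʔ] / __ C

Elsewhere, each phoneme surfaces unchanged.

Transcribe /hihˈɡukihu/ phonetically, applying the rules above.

/h/ — not in any rule's target class → [h].
/i/ meets the environment for rule 1 (in an unstressed syllable) → [ə].
/h/ stays [h].
/ɡ/ (between /h/ and /u/): rule 2 targets it, but not before a front vowel → unchanged [ɡ].
/u/ (between /ɡ/ and /k/) is in the target of rule 1 but the environment (in an unstressed syllable) is not met → [u].
/k/ — between /u/ and /i/, before a front vowel — surfaces as [tʃ] (rule 2).
/i/ — between /k/ and /h/, in an unstressed syllable — surfaces as [ə] (rule 1).
/h/ (between /i/ and /u/) is unaffected → [h].
/u/ — word-final, in an unstressed syllable — surfaces as [ə] (rule 1).

[həhˈɡutʃəhə]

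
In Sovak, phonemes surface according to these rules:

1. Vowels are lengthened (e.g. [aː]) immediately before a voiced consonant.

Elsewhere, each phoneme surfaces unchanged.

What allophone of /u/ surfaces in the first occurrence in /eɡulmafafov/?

/u/ — between /ɡ/ and /l/, before a voiced consonant — surfaces as [uː] (rule 1).

[uː]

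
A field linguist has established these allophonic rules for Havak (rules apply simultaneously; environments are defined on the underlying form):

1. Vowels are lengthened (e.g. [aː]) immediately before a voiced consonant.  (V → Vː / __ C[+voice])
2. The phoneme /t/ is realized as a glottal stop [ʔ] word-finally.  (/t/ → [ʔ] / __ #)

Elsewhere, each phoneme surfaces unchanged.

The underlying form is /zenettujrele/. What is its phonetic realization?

/z/ — not in any rule's target class → [z].
/e/ — between /z/ and /n/, before a voiced consonant — surfaces as [eː] (rule 1).
/n/ (between /e/ and /e/): no rule targets it → [n].
/e/ — between /n/ and /t/; rule 1 does not apply here → [e].
/t/ — between /e/ and /t/; rule 2 does not apply here → [t].
/t/ (between /t/ and /u/) is in the target of rule 2 but the environment (word-finally) is not met → [t].
/u/ meets the environment for rule 1 (before a voiced consonant) → [uː].
/j/ stays [j].
/r/ — not in any rule's target class → [r].
/e/ meets the environment for rule 1 (before a voiced consonant) → [eː].
/l/ stays [l].
/e/ (word-final) fails the environment for rule 1, so it stays [e].

[zeːnettuːjreːle]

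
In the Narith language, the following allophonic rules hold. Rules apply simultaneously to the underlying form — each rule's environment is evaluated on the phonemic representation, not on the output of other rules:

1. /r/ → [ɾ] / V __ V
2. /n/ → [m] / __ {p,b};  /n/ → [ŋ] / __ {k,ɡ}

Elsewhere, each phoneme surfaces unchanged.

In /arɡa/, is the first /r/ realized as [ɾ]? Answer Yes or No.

No

/r/ (between /a/ and /ɡ/) fails the environment for rule 1, so it stays [r].
The actual realization is [r], not [ɾ].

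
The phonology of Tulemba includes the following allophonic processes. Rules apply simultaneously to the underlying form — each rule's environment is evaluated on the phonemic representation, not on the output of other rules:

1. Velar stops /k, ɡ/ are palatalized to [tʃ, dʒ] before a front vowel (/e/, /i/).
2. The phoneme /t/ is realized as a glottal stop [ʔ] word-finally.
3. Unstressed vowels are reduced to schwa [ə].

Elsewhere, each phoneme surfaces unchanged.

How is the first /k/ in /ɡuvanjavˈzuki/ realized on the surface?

/k/ — between /u/ and /i/, before a front vowel — surfaces as [tʃ] (rule 1).

[tʃ]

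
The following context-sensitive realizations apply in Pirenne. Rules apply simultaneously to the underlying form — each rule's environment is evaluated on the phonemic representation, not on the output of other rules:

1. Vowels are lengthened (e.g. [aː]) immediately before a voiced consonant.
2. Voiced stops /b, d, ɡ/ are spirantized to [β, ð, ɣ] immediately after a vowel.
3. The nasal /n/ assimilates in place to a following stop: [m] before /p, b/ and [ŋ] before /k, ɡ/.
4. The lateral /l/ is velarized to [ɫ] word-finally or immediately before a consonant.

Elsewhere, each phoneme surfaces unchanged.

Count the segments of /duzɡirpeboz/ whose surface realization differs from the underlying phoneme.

5

Segments that undergo a rule: /u/ → [uː] (rule 1); /i/ → [iː] (rule 1); /e/ → [eː] (rule 1); /b/ → [β] (rule 2); /o/ → [oː] (rule 1).
All other segments surface unchanged.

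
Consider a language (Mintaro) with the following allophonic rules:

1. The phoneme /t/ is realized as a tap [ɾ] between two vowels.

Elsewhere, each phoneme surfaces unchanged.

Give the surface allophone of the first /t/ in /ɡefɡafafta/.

[t]

/t/ (between /f/ and /a/) fails the environment for rule 1, so it stays [t].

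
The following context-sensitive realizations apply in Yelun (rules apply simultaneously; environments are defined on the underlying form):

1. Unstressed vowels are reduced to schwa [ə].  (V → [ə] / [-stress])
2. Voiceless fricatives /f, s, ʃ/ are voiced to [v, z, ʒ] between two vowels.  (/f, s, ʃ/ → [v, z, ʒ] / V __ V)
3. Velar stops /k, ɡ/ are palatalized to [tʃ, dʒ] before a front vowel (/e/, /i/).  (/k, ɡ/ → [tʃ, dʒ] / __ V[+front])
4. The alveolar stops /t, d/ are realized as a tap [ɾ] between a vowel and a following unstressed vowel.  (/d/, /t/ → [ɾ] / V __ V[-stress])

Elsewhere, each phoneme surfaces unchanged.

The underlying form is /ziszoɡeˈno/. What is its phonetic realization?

/z/ stays [z].
Rule 1 applies to /i/ (between /z/ and /s/: in an unstressed syllable) → [ə].
/s/ — between /i/ and /z/; rule 2 does not apply here → [s].
/z/ stays [z].
/o/ (between /z/ and /ɡ/) occurs in an unstressed syllable → [ə] by rule 1.
/ɡ/ — between /o/ and /e/, before a front vowel — surfaces as [dʒ] (rule 3).
/e/ — between /ɡ/ and /n/, in an unstressed syllable — surfaces as [ə] (rule 1).
/n/ — not in any rule's target class → [n].
/o/ (word-final): rule 1 targets it, but not in an unstressed syllable → unchanged [o].

[zəszədʒəˈno]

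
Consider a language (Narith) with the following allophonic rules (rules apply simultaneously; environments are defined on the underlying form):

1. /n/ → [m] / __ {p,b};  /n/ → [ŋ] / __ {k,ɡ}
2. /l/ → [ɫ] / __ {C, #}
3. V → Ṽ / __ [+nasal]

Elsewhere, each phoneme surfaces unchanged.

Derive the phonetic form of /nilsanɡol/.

/n/ — word-initial; rule 1 does not apply here → [n].
/i/ — between /n/ and /l/; rule 3 does not apply here → [i].
/l/ (between /i/ and /s/): word-finally or immediately before a consonant, so rule 2 applies → [ɫ].
/s/ — not in any rule's target class → [s].
/a/ — between /s/ and /n/, before a nasal consonant — surfaces as [ã] (rule 3).
/n/ (between /a/ and /ɡ/): before a labial or velar stop, so rule 1 applies → [ŋ].
/ɡ/ stays [ɡ].
/o/ (between /ɡ/ and /l/) is in the target of rule 3 but the environment (before a nasal consonant) is not met → [o].
/l/ (word-final): word-finally or immediately before a consonant, so rule 2 applies → [ɫ].

[niɫsãŋɡoɫ]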